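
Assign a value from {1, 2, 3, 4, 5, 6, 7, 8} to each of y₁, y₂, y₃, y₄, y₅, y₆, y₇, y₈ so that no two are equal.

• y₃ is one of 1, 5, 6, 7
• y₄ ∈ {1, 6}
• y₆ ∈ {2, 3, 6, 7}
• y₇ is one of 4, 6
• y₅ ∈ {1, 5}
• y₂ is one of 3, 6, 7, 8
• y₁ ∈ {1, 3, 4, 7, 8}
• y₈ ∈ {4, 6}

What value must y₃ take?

The 8 variables draw from only 8 values {1, 2, 3, 4, 5, 6, 7, 8}, so each is used; only y₆ can be 2, hence y₆ = 2.
y₇ and y₈ between them cover only {4, 6} — a naked pair. Remove those values from y₁, y₂, y₃, y₄.
y₄ has just one choice, so y₄ = 1. So y₁, y₃, y₅ can't be 1.
y₅ must be 5 (only option left). Strike 5 from y₃.
So y₃ = 7.

7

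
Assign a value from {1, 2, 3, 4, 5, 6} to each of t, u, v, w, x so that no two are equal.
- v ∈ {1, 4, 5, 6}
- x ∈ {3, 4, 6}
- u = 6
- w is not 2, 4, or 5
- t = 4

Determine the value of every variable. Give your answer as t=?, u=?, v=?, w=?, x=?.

t=4, u=6, v=5, w=1, x=3

t's domain is down to {4}, so t = 4. Strike 4 from v, x.
u has just one choice, so u = 6. Remove 6 from v, w, x.
x has just one choice, so x = 3. Strike 3 from w.
w has just one choice, so w = 1. Eliminate 1 elsewhere: v.
v has just one choice, so v = 5.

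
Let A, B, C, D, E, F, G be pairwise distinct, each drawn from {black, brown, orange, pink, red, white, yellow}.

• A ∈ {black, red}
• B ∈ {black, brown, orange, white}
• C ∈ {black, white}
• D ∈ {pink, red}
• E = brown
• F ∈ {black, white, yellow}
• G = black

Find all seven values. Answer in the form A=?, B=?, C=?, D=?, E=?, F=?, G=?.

A=red, B=orange, C=white, D=pink, E=brown, F=yellow, G=black

E has just one choice, so E = brown. Strike brown from B.
That leaves G = black. Remove black from A, B, C, F.
A's domain is down to {red}, so A = red. Strike red from D.
That leaves C = white. Strike white from B, F.
D's domain is down to {pink}, so D = pink.
F has just one choice, so F = yellow.
B has just one choice, so B = orange.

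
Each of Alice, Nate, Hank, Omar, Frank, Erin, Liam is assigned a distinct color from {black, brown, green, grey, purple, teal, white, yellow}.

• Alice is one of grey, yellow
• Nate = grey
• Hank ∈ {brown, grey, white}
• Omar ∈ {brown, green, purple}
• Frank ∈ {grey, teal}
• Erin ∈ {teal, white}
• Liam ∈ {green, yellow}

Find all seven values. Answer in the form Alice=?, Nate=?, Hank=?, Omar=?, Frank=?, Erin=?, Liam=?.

Alice=yellow, Nate=grey, Hank=brown, Omar=purple, Frank=teal, Erin=white, Liam=green

Nate must be grey (only option left). So Alice, Hank, Frank can't be grey.
Frank must be teal (only option left). Strike teal from Erin.
That leaves Erin = white. Strike white from Hank.
That leaves Alice = yellow. Eliminate yellow elsewhere: Liam.
That leaves Hank = brown. Remove brown from Omar.
Liam has just one choice, so Liam = green. Remove green from Omar.
Omar must be purple (only option left).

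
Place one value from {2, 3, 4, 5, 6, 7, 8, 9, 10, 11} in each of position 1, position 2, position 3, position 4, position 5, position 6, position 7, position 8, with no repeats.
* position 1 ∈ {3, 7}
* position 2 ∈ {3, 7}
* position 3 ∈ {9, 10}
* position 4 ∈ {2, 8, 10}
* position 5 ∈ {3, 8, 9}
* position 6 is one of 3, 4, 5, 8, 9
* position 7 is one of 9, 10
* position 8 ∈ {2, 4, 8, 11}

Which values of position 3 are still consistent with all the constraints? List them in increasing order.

The 2 variables position 1 and position 2 are confined to {3, 7}, which locks those values in; drop them from position 5, position 6.
position 3 and position 7 between them cover only {9, 10} — a naked pair. Remove those values from position 4, position 5, position 6.
position 5 must be 8 (only option left). Remove 8 from position 4, position 6, position 8.
position 4 must be 2 (only option left). Eliminate 2 elsewhere: position 8.
No further eliminations apply; position 3 can still be any of 9, 10.

9, 10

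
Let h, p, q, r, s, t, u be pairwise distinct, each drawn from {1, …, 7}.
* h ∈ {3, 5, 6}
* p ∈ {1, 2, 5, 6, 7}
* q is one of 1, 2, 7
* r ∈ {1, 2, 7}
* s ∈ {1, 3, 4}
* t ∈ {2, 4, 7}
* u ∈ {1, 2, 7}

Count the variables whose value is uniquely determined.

q, r, u share exactly the 3 values {1, 2, 7}; by pigeonhole those values go to them, so strike 1, 2, 7 from p, s, t.
That leaves t = 4. So s can't be 4.
s's domain is down to {3}, so s = 3. So h can't be 3.
Determined: s=3, t=4. The other variables each still have more than one consistent value. That makes 2.

2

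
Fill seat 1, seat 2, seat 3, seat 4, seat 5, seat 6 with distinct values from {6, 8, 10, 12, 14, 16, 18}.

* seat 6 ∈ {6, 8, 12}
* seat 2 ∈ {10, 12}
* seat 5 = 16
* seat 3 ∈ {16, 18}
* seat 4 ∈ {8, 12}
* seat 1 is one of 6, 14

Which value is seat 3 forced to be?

seat 5's domain is down to {16}, so seat 5 = 16. Strike 16 from seat 3.
So seat 3 = 18.

18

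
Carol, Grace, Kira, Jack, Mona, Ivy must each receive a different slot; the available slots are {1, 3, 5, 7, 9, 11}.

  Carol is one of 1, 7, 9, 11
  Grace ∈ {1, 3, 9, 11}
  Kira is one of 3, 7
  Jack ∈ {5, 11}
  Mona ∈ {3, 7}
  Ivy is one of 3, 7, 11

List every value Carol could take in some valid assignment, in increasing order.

1, 9

Among the 6 variables, 5 fits only Jack (and all 6 values in {1, 3, 5, 7, 9, 11} must be used), so Jack = 5.
The 2 variables Kira and Mona are confined to {3, 7}, which locks those values in; drop them from Carol, Grace, Ivy.
Ivy must be 11 (only option left). So Carol, Grace can't be 11.
No further eliminations apply; Carol can still be any of 1, 9.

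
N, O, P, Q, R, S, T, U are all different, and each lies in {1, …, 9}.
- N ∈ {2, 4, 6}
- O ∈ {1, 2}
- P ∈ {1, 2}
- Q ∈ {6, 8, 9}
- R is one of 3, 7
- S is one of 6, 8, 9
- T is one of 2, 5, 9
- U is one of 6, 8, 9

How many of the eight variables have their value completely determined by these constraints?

O and P between them cover only {1, 2} — a naked pair. Remove those values from N, T.
The 3 variables Q, S, U are confined to {6, 8, 9}, which locks those values in; drop them from N, T.
N must be 4 (only option left).
T's domain is down to {5}, so T = 5.
Determined: N=4, T=5. The other variables each still have more than one consistent value. That makes 2.

2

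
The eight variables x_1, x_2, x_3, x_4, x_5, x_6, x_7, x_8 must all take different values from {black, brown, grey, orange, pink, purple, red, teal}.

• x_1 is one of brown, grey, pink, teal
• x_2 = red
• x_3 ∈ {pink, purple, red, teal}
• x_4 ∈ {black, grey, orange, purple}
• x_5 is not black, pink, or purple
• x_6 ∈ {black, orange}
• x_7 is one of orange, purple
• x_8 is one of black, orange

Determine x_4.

grey

x_2's domain is down to {red}, so x_2 = red. Remove red from x_3, x_5.
x_6 and x_8 between them cover only {black, orange} — a naked pair. Remove those values from x_4, x_5, x_7.
x_7's domain is down to {purple}, so x_7 = purple. Strike purple from x_3, x_4.
So x_4 = grey.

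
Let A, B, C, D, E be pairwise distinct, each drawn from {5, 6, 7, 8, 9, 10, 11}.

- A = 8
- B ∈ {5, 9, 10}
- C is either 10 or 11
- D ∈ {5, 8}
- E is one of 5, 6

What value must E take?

6

A must be 8 (only option left). Remove 8 from D.
D must be 5 (only option left). Eliminate 5 elsewhere: B, E.
So E = 6.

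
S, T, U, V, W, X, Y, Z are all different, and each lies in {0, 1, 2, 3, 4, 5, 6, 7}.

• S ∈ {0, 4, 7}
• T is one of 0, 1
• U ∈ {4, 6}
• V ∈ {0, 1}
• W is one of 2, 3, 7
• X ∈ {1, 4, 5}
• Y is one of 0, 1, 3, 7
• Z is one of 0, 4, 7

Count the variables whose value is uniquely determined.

4

Among the 8 variables, 2 fits only W (and all 8 values in {0, 1, 2, 3, 4, 5, 6, 7} must be used), so W = 2.
The 7 still-open variables draw from only 7 values {0, 1, 3, 4, 5, 6, 7}, so each is used; only Y can be 3, hence Y = 3.
The 6 still-open variables draw from only 6 values {0, 1, 4, 5, 6, 7}, so each is used; only X can be 5, hence X = 5.
The 5 still-open variables draw from only 5 values {0, 1, 4, 6, 7}, so each is used; only U can be 6, hence U = 6.
T and V between them cover only {0, 1} — a naked pair. Remove those values from S, Z.
Determined: U=6, W=2, X=5, Y=3. The other variables each still have more than one consistent value. That makes 4.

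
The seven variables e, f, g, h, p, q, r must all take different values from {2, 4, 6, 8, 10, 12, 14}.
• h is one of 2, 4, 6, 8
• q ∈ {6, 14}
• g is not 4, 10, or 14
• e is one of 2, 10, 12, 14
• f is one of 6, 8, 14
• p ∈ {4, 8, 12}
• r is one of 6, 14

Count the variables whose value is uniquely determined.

The 7 variables draw from only 7 values {2, 4, 6, 8, 10, 12, 14}, so each is used; only e can be 10, hence e = 10.
The 2 variables q and r are confined to {6, 14}, which locks those values in; drop them from f, g, h.
f must be 8 (only option left). Remove 8 from g, h, p.
Determined: e=10, f=8. The other variables each still have more than one consistent value. That makes 2.

2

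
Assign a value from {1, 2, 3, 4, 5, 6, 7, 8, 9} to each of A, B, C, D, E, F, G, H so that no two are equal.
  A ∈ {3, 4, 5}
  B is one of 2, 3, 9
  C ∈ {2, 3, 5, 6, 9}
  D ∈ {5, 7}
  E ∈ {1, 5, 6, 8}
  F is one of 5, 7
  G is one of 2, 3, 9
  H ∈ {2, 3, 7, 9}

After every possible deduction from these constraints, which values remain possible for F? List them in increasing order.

D and F share exactly the 2 values {5, 7}; by pigeonhole those values go to them, so strike 5, 7 from A, C, E, H.
B, G, H between them cover only {2, 3, 9} — a naked triple. Remove those values from A, C.
A must be 4 (only option left).
C has just one choice, so C = 6. Eliminate 6 elsewhere: E.
No further eliminations apply; F can still be any of 5, 7.

5, 7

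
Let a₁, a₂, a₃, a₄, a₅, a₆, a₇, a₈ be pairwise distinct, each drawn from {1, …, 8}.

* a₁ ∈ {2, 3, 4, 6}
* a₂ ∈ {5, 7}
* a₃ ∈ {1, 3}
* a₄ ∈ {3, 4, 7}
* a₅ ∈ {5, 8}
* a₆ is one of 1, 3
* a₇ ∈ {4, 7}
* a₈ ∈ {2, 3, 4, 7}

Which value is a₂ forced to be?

The 8 variables draw from only 8 values {1, 2, 3, 4, 5, 6, 7, 8}, so each is used; only a₁ can be 6, hence a₁ = 6.
Among the 7 still-open variables, 2 fits only a₈ (and all 7 values in {1, 2, 3, 4, 5, 7, 8} must be used), so a₈ = 2.
Among the 6 still-open variables, 8 fits only a₅ (and all 6 values in {1, 3, 4, 5, 7, 8} must be used), so a₅ = 8.
The 5 still-open variables together cover exactly {1, 3, 4, 5, 7} — 5 values for 5 variables — and 5 appears only in a₂'s list, so a₂ = 5.

5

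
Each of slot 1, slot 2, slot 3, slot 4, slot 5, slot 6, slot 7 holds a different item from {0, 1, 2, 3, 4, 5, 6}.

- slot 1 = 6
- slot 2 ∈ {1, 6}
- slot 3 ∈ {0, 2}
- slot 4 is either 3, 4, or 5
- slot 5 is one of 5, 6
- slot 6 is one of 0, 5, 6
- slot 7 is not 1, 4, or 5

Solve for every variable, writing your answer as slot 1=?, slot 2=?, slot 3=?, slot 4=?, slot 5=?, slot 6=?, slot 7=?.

slot 1's domain is down to {6}, so slot 1 = 6. Strike 6 from slot 2, slot 5, slot 6, slot 7.
slot 2 has just one choice, so slot 2 = 1.
That leaves slot 5 = 5. Strike 5 from slot 4, slot 6.
slot 6's domain is down to {0}, so slot 6 = 0. Eliminate 0 elsewhere: slot 3, slot 7.
slot 3's domain is down to {2}, so slot 3 = 2. Eliminate 2 elsewhere: slot 7.
slot 7 must be 3 (only option left). Eliminate 3 elsewhere: slot 4.
slot 4's domain is down to {4}, so slot 4 = 4.

slot 1=6, slot 2=1, slot 3=2, slot 4=4, slot 5=5, slot 6=0, slot 7=3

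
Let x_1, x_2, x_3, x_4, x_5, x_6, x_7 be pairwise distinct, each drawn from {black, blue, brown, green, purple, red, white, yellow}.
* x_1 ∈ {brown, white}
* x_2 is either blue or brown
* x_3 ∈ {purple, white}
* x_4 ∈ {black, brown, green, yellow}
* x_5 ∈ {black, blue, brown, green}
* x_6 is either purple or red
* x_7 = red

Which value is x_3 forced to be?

x_7 has just one choice, so x_7 = red. Eliminate red elsewhere: x_6.
x_6 must be purple (only option left). So x_3 can't be purple.
So x_3 = white.

white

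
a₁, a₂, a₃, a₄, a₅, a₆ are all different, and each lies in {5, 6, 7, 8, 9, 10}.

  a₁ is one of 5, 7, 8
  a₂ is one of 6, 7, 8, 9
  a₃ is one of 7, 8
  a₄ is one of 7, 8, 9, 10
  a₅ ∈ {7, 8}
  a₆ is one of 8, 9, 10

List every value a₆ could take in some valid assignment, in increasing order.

The 6 variables draw from only 6 values {5, 6, 7, 8, 9, 10}, so each is used; only a₁ can be 5, hence a₁ = 5.
The 5 still-open variables together cover exactly {6, 7, 8, 9, 10} — 5 values for 5 variables — and 6 appears only in a₂'s list, so a₂ = 6.
The 2 variables a₃ and a₅ are confined to {7, 8}, which locks those values in; drop them from a₄, a₆.
No further eliminations apply; a₆ can still be any of 9, 10.

9, 10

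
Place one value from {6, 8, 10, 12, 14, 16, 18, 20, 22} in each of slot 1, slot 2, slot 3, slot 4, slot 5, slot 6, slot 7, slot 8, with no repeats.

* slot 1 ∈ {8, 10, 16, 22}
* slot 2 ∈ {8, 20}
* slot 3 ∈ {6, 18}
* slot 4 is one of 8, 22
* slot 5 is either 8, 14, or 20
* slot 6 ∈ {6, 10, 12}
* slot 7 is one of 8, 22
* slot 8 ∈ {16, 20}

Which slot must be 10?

slot 1

slot 4 and slot 7 between them cover only {8, 22} — a naked pair. Remove those values from slot 1, slot 2, slot 5.
slot 2 has just one choice, so slot 2 = 20. So slot 5, slot 8 can't be 20.
slot 5 has just one choice, so slot 5 = 14.
That leaves slot 8 = 16. Remove 16 from slot 1.
So 10 goes to slot 1.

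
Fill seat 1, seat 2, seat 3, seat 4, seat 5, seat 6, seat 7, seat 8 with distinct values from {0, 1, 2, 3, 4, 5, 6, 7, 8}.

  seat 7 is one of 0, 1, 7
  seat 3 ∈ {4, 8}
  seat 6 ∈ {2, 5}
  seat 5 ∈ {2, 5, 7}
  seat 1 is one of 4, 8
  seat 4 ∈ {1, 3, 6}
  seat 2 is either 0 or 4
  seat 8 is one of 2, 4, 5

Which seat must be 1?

seat 7

The 2 variables seat 1 and seat 3 are confined to {4, 8}, which locks those values in; drop them from seat 2, seat 8.
seat 2 must be 0 (only option left). Remove 0 from seat 7.
The 2 variables seat 6 and seat 8 are confined to {2, 5}, which locks those values in; drop them from seat 5.
That leaves seat 5 = 7. Strike 7 from seat 7.
So 1 goes to seat 7.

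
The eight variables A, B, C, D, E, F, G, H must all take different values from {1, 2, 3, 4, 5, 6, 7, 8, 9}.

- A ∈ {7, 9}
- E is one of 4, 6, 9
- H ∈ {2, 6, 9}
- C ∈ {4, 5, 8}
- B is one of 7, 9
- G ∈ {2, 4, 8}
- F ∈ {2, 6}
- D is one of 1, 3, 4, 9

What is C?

A and B share exactly the 2 values {7, 9}; by pigeonhole those values go to them, so strike 7, 9 from D, E, H.
The 2 variables F and H are confined to {2, 6}, which locks those values in; drop them from E, G.
E has just one choice, so E = 4. So C, D, G can't be 4.
G's domain is down to {8}, so G = 8. Remove 8 from C.
So C = 5.

5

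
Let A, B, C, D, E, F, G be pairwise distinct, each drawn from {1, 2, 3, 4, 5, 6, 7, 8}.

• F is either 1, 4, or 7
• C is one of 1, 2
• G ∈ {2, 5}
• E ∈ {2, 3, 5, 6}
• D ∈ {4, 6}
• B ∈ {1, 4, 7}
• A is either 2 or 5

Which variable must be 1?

C

The 7 variables draw from only 7 values {1, 2, 3, 4, 5, 6, 7}, so each is used; only E can be 3, hence E = 3.
The 6 still-open variables draw from only 6 values {1, 2, 4, 5, 6, 7}, so each is used; only D can be 6, hence D = 6.
The 2 variables A and G are confined to {2, 5}, which locks those values in; drop them from C.
So 1 goes to C.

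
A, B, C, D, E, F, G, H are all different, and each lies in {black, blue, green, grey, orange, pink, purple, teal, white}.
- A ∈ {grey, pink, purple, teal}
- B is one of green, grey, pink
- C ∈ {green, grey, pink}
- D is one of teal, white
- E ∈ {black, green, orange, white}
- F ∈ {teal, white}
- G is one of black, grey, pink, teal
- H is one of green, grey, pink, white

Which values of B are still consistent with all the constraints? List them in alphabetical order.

The 8 variables together cover exactly {black, green, grey, orange, pink, purple, teal, white} — 8 values for 8 variables — and orange appears only in E's list, so E = orange.
The 7 still-open variables together cover exactly {black, green, grey, pink, purple, teal, white} — 7 values for 7 variables — and black appears only in G's list, so G = black.
The 6 still-open variables together cover exactly {green, grey, pink, purple, teal, white} — 6 values for 6 variables — and purple appears only in A's list, so A = purple.
D and F between them cover only {teal, white} — a naked pair. Remove those values from H.
No further eliminations apply; B can still be any of green, grey, pink.

green, grey, pink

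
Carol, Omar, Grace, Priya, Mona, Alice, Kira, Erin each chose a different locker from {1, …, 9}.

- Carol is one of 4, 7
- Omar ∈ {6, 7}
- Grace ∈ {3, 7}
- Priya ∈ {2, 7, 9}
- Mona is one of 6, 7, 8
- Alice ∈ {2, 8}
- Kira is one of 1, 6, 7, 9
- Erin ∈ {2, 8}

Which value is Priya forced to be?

Among the 8 variables, 1 fits only Kira (and all 8 values in {1, 2, 3, 4, 6, 7, 8, 9} must be used), so Kira = 1.
The 7 still-open variables draw from only 7 values {2, 3, 4, 6, 7, 8, 9}, so each is used; only Grace can be 3, hence Grace = 3.
The 6 still-open variables together cover exactly {2, 4, 6, 7, 8, 9} — 6 values for 6 variables — and 4 appears only in Carol's list, so Carol = 4.
Among the 5 still-open variables, 9 fits only Priya (and all 5 values in {2, 6, 7, 8, 9} must be used), so Priya = 9.

9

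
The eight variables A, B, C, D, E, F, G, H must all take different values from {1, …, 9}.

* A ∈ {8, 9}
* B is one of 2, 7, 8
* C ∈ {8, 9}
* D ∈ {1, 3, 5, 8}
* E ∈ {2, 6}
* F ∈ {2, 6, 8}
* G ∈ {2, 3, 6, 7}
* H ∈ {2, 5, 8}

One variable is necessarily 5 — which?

H

Among the 8 variables, 1 fits only D (and all 8 values in {1, 2, 3, 5, 6, 7, 8, 9} must be used), so D = 1.
The 7 still-open variables draw from only 7 values {2, 3, 5, 6, 7, 8, 9}, so each is used; only G can be 3, hence G = 3.
Among the 6 still-open variables, 5 fits only H (and all 6 values in {2, 5, 6, 7, 8, 9} must be used), so H = 5.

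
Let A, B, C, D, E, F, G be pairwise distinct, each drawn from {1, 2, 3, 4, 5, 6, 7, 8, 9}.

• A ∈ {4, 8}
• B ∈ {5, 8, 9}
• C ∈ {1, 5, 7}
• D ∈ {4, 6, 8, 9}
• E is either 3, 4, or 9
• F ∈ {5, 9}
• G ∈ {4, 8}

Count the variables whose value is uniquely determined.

The 2 variables A and G are confined to {4, 8}, which locks those values in; drop them from B, D, E.
B and F between them cover only {5, 9} — a naked pair. Remove those values from C, D, E.
D has just one choice, so D = 6.
E has just one choice, so E = 3.
Determined: D=6, E=3. The other variables each still have more than one consistent value. That makes 2.

2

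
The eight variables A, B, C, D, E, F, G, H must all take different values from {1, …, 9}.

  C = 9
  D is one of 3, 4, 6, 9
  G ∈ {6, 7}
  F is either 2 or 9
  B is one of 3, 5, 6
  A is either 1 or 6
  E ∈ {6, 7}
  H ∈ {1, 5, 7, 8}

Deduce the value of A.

1

C's domain is down to {9}, so C = 9. Strike 9 from D, F.
F's domain is down to {2}, so F = 2.
The 2 variables E and G are confined to {6, 7}, which locks those values in; drop them from A, B, D, H.
So A = 1.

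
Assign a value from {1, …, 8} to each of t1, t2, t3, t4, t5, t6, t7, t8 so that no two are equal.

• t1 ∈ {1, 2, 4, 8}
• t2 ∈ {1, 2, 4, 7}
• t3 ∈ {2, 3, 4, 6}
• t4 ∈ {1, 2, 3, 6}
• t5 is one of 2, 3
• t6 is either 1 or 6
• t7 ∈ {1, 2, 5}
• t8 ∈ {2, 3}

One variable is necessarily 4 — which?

The 8 variables draw from only 8 values {1, 2, 3, 4, 5, 6, 7, 8}, so each is used; only t7 can be 5, hence t7 = 5.
Among the 7 still-open variables, 7 fits only t2 (and all 7 values in {1, 2, 3, 4, 6, 7, 8} must be used), so t2 = 7.
Among the 6 still-open variables, 8 fits only t1 (and all 6 values in {1, 2, 3, 4, 6, 8} must be used), so t1 = 8.
The 5 still-open variables draw from only 5 values {1, 2, 3, 4, 6}, so each is used; only t3 can be 4, hence t3 = 4.

t3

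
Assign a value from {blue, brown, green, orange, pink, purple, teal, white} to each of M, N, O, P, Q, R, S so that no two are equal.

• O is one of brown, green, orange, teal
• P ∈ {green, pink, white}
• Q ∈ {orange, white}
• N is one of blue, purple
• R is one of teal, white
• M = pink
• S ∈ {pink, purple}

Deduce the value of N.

M's domain is down to {pink}, so M = pink. So P, S can't be pink.
S's domain is down to {purple}, so S = purple. So N can't be purple.
So N = blue.

blue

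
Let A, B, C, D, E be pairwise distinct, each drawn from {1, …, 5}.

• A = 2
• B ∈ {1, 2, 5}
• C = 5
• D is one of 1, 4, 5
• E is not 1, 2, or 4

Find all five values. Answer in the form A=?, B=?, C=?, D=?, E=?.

A=2, B=1, C=5, D=4, E=3

A's domain is down to {2}, so A = 2. Remove 2 from B.
C has just one choice, so C = 5. So B, D, E can't be 5.
E must be 3 (only option left).
B must be 1 (only option left). Strike 1 from D.
D must be 4 (only option left).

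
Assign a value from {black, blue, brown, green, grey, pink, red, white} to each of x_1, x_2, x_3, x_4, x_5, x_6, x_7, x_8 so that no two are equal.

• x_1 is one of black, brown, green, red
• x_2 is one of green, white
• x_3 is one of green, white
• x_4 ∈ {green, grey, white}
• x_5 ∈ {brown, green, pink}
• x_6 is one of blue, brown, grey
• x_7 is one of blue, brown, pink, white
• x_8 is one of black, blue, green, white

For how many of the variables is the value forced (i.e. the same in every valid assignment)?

3

The 8 variables together cover exactly {black, blue, brown, green, grey, pink, red, white} — 8 values for 8 variables — and red appears only in x_1's list, so x_1 = red.
Among the 7 still-open variables, black fits only x_8 (and all 7 values in {black, blue, brown, green, grey, pink, white} must be used), so x_8 = black.
The 2 variables x_2 and x_3 are confined to {green, white}, which locks those values in; drop them from x_4, x_5, x_7.
x_4's domain is down to {grey}, so x_4 = grey. Remove grey from x_6.
Determined: x_1=red, x_4=grey, x_8=black. The other variables each still have more than one consistent value. That makes 3.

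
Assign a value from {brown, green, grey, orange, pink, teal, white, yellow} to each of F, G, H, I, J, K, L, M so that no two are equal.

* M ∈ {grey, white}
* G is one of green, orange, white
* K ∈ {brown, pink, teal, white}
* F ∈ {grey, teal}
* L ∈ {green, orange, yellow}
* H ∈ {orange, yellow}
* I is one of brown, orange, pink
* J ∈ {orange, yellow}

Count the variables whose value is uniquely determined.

The 2 variables H and J are confined to {orange, yellow}, which locks those values in; drop them from G, I, L.
L must be green (only option left). Strike green from G.
G has just one choice, so G = white. Strike white from K, M.
M has just one choice, so M = grey. Eliminate grey elsewhere: F.
That leaves F = teal. Strike teal from K.
Determined: F=teal, G=white, L=green, M=grey. The other variables each still have more than one consistent value. That makes 4.

4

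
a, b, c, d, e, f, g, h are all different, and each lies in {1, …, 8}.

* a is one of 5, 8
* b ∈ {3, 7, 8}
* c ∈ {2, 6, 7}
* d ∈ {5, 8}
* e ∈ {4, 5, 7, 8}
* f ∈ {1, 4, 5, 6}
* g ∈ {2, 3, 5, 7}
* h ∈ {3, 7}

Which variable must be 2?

g

The 8 variables together cover exactly {1, 2, 3, 4, 5, 6, 7, 8} — 8 values for 8 variables — and 1 appears only in f's list, so f = 1.
The 7 still-open variables together cover exactly {2, 3, 4, 5, 6, 7, 8} — 7 values for 7 variables — and 4 appears only in e's list, so e = 4.
The 6 still-open variables together cover exactly {2, 3, 5, 6, 7, 8} — 6 values for 6 variables — and 6 appears only in c's list, so c = 6.
Among the 5 still-open variables, 2 fits only g (and all 5 values in {2, 3, 5, 7, 8} must be used), so g = 2.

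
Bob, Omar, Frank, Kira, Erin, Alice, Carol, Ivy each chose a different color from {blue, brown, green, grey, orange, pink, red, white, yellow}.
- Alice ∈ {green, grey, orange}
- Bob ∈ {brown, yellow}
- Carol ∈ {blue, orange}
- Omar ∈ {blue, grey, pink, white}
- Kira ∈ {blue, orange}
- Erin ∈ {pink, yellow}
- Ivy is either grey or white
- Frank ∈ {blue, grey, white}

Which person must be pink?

Omar

Among the 8 variables, brown fits only Bob (and all 8 values in {blue, brown, green, grey, orange, pink, white, yellow} must be used), so Bob = brown.
Among the 7 still-open variables, green fits only Alice (and all 7 values in {blue, green, grey, orange, pink, white, yellow} must be used), so Alice = green.
Among the 6 still-open variables, yellow fits only Erin (and all 6 values in {blue, grey, orange, pink, white, yellow} must be used), so Erin = yellow.
The 5 still-open variables together cover exactly {blue, grey, orange, pink, white} — 5 values for 5 variables — and pink appears only in Omar's list, so Omar = pink.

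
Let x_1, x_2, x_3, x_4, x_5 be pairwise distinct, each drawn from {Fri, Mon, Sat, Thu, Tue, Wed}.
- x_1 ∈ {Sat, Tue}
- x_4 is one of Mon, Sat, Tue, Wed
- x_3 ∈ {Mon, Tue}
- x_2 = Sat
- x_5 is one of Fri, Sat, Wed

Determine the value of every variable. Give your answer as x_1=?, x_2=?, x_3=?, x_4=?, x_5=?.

x_1=Tue, x_2=Sat, x_3=Mon, x_4=Wed, x_5=Fri

x_2's domain is down to {Sat}, so x_2 = Sat. So x_1, x_4, x_5 can't be Sat.
x_1 must be Tue (only option left). Eliminate Tue elsewhere: x_3, x_4.
x_3 must be Mon (only option left). So x_4 can't be Mon.
That leaves x_4 = Wed. Strike Wed from x_5.
That leaves x_5 = Fri.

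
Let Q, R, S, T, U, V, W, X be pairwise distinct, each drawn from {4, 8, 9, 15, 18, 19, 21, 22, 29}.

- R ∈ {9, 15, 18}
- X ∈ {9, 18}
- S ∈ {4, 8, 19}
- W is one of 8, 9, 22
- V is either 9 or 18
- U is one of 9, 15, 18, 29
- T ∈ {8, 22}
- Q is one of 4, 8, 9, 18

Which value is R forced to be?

Among the 8 variables, 19 fits only S (and all 8 values in {4, 8, 9, 15, 18, 19, 22, 29} must be used), so S = 19.
The 7 still-open variables draw from only 7 values {4, 8, 9, 15, 18, 22, 29}, so each is used; only Q can be 4, hence Q = 4.
The 6 still-open variables draw from only 6 values {8, 9, 15, 18, 22, 29}, so each is used; only U can be 29, hence U = 29.
The 5 still-open variables draw from only 5 values {8, 9, 15, 18, 22}, so each is used; only R can be 15, hence R = 15.

15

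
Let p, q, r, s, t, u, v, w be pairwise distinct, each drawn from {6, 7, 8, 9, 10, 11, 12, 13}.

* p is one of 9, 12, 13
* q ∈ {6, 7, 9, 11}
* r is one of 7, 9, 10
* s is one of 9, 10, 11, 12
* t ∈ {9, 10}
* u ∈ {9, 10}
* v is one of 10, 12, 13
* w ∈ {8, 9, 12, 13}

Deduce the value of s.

11

The 8 variables together cover exactly {6, 7, 8, 9, 10, 11, 12, 13} — 8 values for 8 variables — and 6 appears only in q's list, so q = 6.
The 7 still-open variables draw from only 7 values {7, 8, 9, 10, 11, 12, 13}, so each is used; only r can be 7, hence r = 7.
Among the 6 still-open variables, 8 fits only w (and all 6 values in {8, 9, 10, 11, 12, 13} must be used), so w = 8.
Among the 5 still-open variables, 11 fits only s (and all 5 values in {9, 10, 11, 12, 13} must be used), so s = 11.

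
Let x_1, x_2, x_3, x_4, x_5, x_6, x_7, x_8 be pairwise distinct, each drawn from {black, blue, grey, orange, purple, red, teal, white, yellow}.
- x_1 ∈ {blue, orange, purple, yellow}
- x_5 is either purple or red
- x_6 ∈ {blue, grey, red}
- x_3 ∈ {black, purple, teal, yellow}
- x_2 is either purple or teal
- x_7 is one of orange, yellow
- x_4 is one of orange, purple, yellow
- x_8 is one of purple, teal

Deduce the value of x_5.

The 8 variables draw from only 8 values {black, blue, grey, orange, purple, red, teal, yellow}, so each is used; only x_3 can be black, hence x_3 = black.
The 7 still-open variables together cover exactly {blue, grey, orange, purple, red, teal, yellow} — 7 values for 7 variables — and grey appears only in x_6's list, so x_6 = grey.
The 6 still-open variables together cover exactly {blue, orange, purple, red, teal, yellow} — 6 values for 6 variables — and blue appears only in x_1's list, so x_1 = blue.
Among the 5 still-open variables, red fits only x_5 (and all 5 values in {orange, purple, red, teal, yellow} must be used), so x_5 = red.

red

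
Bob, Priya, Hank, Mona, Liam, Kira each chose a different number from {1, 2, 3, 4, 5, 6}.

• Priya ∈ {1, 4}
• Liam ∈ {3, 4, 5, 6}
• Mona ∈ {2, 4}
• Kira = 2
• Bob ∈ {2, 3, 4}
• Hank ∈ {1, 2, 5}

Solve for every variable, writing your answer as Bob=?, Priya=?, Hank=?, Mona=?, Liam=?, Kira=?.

Bob=3, Priya=1, Hank=5, Mona=4, Liam=6, Kira=2

Kira has just one choice, so Kira = 2. Remove 2 from Bob, Hank, Mona.
That leaves Mona = 4. So Bob, Priya, Liam can't be 4.
Bob has just one choice, so Bob = 3. So Liam can't be 3.
Priya must be 1 (only option left). Strike 1 from Hank.
That leaves Hank = 5. So Liam can't be 5.
Liam's domain is down to {6}, so Liam = 6.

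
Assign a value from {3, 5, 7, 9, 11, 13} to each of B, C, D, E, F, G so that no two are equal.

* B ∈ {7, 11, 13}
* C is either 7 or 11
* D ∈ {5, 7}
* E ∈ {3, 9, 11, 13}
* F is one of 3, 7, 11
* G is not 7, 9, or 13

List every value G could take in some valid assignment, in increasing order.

3, 5, 11

The 6 variables draw from only 6 values {3, 5, 7, 9, 11, 13}, so each is used; only E can be 9, hence E = 9.
The 5 still-open variables together cover exactly {3, 5, 7, 11, 13} — 5 values for 5 variables — and 13 appears only in B's list, so B = 13.
No further eliminations apply; G can still be any of 3, 5, 11.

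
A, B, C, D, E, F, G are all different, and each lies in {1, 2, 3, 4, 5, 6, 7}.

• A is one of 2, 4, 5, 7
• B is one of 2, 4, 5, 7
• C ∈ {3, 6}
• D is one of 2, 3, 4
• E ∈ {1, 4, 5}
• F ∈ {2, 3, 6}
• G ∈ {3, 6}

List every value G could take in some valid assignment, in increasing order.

Among the 7 variables, 1 fits only E (and all 7 values in {1, 2, 3, 4, 5, 6, 7} must be used), so E = 1.
C and G share exactly the 2 values {3, 6}; by pigeonhole those values go to them, so strike 3, 6 from D, F.
F has just one choice, so F = 2. So A, B, D can't be 2.
That leaves D = 4. Remove 4 from A, B.
No further eliminations apply; G can still be any of 3, 6.

3, 6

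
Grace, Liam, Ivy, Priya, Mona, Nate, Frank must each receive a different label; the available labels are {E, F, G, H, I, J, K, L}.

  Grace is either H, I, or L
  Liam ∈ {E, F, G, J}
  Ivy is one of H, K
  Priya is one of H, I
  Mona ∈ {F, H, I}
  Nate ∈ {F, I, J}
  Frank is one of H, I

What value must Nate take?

J

Priya and Frank share exactly the 2 values {H, I}; by pigeonhole those values go to them, so strike H, I from Grace, Ivy, Mona, Nate.
Grace has just one choice, so Grace = L.
Ivy has just one choice, so Ivy = K.
Mona must be F (only option left). Strike F from Liam, Nate.
So Nate = J.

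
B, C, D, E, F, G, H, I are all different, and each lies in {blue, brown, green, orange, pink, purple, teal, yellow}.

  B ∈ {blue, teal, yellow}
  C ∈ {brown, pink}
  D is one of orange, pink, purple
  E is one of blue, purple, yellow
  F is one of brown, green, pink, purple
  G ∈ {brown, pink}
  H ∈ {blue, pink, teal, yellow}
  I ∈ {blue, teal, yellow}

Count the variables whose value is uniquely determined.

Among the 8 variables, green fits only F (and all 8 values in {blue, brown, green, orange, pink, purple, teal, yellow} must be used), so F = green.
The 7 still-open variables together cover exactly {blue, brown, orange, pink, purple, teal, yellow} — 7 values for 7 variables — and orange appears only in D's list, so D = orange.
Among the 6 still-open variables, purple fits only E (and all 6 values in {blue, brown, pink, purple, teal, yellow} must be used), so E = purple.
C and G between them cover only {brown, pink} — a naked pair. Remove those values from H.
Determined: D=orange, E=purple, F=green. The other variables each still have more than one consistent value. That makes 3.

3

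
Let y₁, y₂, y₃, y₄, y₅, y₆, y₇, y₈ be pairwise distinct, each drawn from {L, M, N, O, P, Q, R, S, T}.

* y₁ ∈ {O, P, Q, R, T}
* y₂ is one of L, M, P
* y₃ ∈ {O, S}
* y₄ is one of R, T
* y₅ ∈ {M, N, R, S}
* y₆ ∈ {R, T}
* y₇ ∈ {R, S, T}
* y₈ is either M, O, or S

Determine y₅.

N

y₄ and y₆ share exactly the 2 values {R, T}; by pigeonhole those values go to them, so strike R, T from y₁, y₅, y₇.
y₇ must be S (only option left). Strike S from y₃, y₅, y₈.
y₃ has just one choice, so y₃ = O. Strike O from y₁, y₈.
y₈ has just one choice, so y₈ = M. Eliminate M elsewhere: y₂, y₅.
So y₅ = N.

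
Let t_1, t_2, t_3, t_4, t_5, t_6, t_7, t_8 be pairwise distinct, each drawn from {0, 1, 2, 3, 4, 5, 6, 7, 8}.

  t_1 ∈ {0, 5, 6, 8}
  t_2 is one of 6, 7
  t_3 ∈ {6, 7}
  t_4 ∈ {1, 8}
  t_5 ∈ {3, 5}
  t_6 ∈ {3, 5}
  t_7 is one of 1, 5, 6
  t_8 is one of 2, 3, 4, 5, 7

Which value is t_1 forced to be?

0

t_2 and t_3 between them cover only {6, 7} — a naked pair. Remove those values from t_1, t_7, t_8.
t_5 and t_6 share exactly the 2 values {3, 5}; by pigeonhole those values go to them, so strike 3, 5 from t_1, t_7, t_8.
That leaves t_7 = 1. Eliminate 1 elsewhere: t_4.
t_4 must be 8 (only option left). So t_1 can't be 8.
So t_1 = 0.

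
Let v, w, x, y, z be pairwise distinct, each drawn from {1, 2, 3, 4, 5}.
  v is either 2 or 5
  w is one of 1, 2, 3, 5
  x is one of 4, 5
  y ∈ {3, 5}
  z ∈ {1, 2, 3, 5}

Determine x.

Among the 5 variables, 4 fits only x (and all 5 values in {1, 2, 3, 4, 5} must be used), so x = 4.

4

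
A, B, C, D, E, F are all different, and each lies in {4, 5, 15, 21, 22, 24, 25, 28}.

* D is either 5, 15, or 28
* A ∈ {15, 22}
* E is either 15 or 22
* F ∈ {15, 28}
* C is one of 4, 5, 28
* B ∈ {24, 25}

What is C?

The 2 variables A and E are confined to {15, 22}, which locks those values in; drop them from D, F.
That leaves F = 28. So C, D can't be 28.
That leaves D = 5. Strike 5 from C.
So C = 4.

4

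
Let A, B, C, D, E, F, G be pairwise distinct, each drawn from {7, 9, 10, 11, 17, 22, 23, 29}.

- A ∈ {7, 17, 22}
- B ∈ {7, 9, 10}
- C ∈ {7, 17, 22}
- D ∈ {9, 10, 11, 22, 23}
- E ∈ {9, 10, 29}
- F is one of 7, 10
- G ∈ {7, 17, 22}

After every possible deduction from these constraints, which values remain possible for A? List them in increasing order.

A, C, G share exactly the 3 values {7, 17, 22}; by pigeonhole those values go to them, so strike 7, 17, 22 from B, D, F.
F's domain is down to {10}, so F = 10. Strike 10 from B, D, E.
B's domain is down to {9}, so B = 9. Remove 9 from D, E.
E's domain is down to {29}, so E = 29.
No further eliminations apply; A can still be any of 7, 17, 22.

7, 17, 22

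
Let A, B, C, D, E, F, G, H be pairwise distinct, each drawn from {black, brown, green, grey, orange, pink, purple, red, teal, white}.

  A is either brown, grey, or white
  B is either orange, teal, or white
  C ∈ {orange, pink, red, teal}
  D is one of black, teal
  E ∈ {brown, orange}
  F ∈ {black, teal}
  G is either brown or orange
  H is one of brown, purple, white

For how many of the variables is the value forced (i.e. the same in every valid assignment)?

3

D and F between them cover only {black, teal} — a naked pair. Remove those values from B, C.
E and G between them cover only {brown, orange} — a naked pair. Remove those values from A, B, C, H.
B must be white (only option left). Eliminate white elsewhere: A, H.
H must be purple (only option left).
A's domain is down to {grey}, so A = grey.
Determined: A=grey, B=white, H=purple. The other variables each still have more than one consistent value. That makes 3.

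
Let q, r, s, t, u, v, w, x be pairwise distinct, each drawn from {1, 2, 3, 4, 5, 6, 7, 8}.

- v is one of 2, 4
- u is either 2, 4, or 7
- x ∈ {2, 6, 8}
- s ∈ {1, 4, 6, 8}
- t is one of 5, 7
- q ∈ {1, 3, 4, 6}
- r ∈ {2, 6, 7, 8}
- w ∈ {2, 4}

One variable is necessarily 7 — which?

The 8 variables draw from only 8 values {1, 2, 3, 4, 5, 6, 7, 8}, so each is used; only q can be 3, hence q = 3.
The 7 still-open variables together cover exactly {1, 2, 4, 5, 6, 7, 8} — 7 values for 7 variables — and 1 appears only in s's list, so s = 1.
The 6 still-open variables draw from only 6 values {2, 4, 5, 6, 7, 8}, so each is used; only t can be 5, hence t = 5.
v and w share exactly the 2 values {2, 4}; by pigeonhole those values go to them, so strike 2, 4 from r, u, x.
So 7 goes to u.

u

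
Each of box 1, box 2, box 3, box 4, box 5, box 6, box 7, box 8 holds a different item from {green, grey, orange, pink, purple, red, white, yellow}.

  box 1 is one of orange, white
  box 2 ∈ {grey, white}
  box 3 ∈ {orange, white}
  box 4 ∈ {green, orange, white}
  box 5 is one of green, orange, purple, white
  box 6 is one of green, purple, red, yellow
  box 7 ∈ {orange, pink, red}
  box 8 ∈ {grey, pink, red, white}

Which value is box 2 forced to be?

grey

Among the 8 variables, yellow fits only box 6 (and all 8 values in {green, grey, orange, pink, purple, red, white, yellow} must be used), so box 6 = yellow.
The 7 still-open variables draw from only 7 values {green, grey, orange, pink, purple, red, white}, so each is used; only box 5 can be purple, hence box 5 = purple.
The 6 still-open variables draw from only 6 values {green, grey, orange, pink, red, white}, so each is used; only box 4 can be green, hence box 4 = green.
box 1 and box 3 between them cover only {orange, white} — a naked pair. Remove those values from box 2, box 7, box 8.
So box 2 = grey.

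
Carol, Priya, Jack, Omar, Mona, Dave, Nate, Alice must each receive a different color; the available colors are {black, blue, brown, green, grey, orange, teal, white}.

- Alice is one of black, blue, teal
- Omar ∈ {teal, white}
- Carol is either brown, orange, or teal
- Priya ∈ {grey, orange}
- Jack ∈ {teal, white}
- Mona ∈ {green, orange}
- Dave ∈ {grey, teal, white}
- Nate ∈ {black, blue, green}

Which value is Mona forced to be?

green

The 8 variables together cover exactly {black, blue, brown, green, grey, orange, teal, white} — 8 values for 8 variables — and brown appears only in Carol's list, so Carol = brown.
Jack and Omar share exactly the 2 values {teal, white}; by pigeonhole those values go to them, so strike teal, white from Dave, Alice.
Dave's domain is down to {grey}, so Dave = grey. Remove grey from Priya.
Priya's domain is down to {orange}, so Priya = orange. Remove orange from Mona.
So Mona = green.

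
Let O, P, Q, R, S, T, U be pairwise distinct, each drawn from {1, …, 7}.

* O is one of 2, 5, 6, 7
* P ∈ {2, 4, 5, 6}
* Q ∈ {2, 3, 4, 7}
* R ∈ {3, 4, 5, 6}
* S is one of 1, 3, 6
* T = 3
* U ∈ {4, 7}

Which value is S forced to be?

1

T's domain is down to {3}, so T = 3. Eliminate 3 elsewhere: Q, R, S.
The 6 still-open variables together cover exactly {1, 2, 4, 5, 6, 7} — 6 values for 6 variables — and 1 appears only in S's list, so S = 1.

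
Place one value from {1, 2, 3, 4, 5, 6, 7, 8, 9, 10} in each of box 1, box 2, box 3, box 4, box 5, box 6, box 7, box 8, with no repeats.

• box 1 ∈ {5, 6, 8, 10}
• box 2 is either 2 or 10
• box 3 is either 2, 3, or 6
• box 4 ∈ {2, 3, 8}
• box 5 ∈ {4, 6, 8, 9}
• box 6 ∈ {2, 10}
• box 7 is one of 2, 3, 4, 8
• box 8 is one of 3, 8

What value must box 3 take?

6

The 8 variables together cover exactly {2, 3, 4, 5, 6, 8, 9, 10} — 8 values for 8 variables — and 5 appears only in box 1's list, so box 1 = 5.
The 7 still-open variables together cover exactly {2, 3, 4, 6, 8, 9, 10} — 7 values for 7 variables — and 9 appears only in box 5's list, so box 5 = 9.
The 6 still-open variables together cover exactly {2, 3, 4, 6, 8, 10} — 6 values for 6 variables — and 4 appears only in box 7's list, so box 7 = 4.
The 5 still-open variables together cover exactly {2, 3, 6, 8, 10} — 5 values for 5 variables — and 6 appears only in box 3's list, so box 3 = 6.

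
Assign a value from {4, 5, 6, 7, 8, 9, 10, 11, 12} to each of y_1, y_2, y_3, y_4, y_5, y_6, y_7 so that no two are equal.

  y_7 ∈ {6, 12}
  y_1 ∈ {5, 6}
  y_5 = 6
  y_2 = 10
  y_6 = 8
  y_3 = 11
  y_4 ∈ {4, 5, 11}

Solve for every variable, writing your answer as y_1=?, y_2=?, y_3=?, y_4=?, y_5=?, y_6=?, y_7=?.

y_2 has just one choice, so y_2 = 10.
y_3's domain is down to {11}, so y_3 = 11. Eliminate 11 elsewhere: y_4.
y_5's domain is down to {6}, so y_5 = 6. So y_1, y_7 can't be 6.
y_6 has just one choice, so y_6 = 8.
y_7 must be 12 (only option left).
That leaves y_1 = 5. Strike 5 from y_4.
y_4's domain is down to {4}, so y_4 = 4.

y_1=5, y_2=10, y_3=11, y_4=4, y_5=6, y_6=8, y_7=12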